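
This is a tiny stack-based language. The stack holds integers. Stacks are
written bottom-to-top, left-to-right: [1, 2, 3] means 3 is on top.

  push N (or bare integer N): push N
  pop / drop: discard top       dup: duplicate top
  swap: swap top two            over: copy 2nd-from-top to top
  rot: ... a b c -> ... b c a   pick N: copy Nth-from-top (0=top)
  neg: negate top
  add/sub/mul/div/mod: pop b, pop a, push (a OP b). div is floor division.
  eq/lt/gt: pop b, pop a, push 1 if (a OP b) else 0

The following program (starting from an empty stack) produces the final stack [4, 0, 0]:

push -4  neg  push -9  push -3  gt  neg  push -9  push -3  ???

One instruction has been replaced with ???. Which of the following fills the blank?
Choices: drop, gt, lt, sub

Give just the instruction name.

Stack before ???: [4, 0, -9, -3]
Stack after ???:  [4, 0, 0]
Checking each choice:
  drop: produces [4, 0, -9]
  gt: MATCH
  lt: produces [4, 0, 1]
  sub: produces [4, 0, -6]


Answer: gt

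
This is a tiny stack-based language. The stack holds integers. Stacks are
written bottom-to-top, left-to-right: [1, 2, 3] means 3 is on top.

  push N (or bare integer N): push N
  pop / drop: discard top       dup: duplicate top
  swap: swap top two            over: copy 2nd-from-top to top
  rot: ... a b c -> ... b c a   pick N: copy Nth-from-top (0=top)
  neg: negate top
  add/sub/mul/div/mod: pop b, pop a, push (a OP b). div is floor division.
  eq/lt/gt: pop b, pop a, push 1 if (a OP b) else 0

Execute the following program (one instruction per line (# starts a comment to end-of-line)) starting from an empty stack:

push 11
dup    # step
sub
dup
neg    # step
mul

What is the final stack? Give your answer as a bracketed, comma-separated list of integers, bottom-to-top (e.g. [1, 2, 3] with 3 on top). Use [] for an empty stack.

After 'push 11': [11]
After 'dup': [11, 11]
After 'sub': [0]
After 'dup': [0, 0]
After 'neg': [0, 0]
After 'mul': [0]

Answer: [0]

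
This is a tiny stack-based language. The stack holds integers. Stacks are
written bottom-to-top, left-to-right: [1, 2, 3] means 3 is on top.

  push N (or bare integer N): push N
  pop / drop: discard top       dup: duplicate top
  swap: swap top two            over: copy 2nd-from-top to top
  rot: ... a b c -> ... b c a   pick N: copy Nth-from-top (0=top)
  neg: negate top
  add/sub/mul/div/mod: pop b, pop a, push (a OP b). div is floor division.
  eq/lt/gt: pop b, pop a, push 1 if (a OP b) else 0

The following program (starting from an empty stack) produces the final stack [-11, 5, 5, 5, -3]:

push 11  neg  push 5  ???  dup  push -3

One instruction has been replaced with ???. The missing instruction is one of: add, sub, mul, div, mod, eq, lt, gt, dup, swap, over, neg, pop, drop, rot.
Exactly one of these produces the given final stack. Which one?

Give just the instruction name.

Answer: dup

Derivation:
Stack before ???: [-11, 5]
Stack after ???:  [-11, 5, 5]
The instruction that transforms [-11, 5] -> [-11, 5, 5] is: dup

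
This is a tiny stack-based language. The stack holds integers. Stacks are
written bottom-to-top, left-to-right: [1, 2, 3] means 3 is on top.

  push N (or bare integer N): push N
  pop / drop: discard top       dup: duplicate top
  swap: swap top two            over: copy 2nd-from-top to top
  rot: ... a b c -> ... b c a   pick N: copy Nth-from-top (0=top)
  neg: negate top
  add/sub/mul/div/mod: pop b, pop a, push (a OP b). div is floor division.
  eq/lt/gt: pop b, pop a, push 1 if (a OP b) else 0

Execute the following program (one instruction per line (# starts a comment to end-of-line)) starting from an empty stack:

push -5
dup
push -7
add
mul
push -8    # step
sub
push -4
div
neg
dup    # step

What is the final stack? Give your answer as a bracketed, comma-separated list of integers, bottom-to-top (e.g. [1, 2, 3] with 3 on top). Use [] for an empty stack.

After 'push -5': [-5]
After 'dup': [-5, -5]
After 'push -7': [-5, -5, -7]
After 'add': [-5, -12]
After 'mul': [60]
After 'push -8': [60, -8]
After 'sub': [68]
After 'push -4': [68, -4]
After 'div': [-17]
After 'neg': [17]
After 'dup': [17, 17]

Answer: [17, 17]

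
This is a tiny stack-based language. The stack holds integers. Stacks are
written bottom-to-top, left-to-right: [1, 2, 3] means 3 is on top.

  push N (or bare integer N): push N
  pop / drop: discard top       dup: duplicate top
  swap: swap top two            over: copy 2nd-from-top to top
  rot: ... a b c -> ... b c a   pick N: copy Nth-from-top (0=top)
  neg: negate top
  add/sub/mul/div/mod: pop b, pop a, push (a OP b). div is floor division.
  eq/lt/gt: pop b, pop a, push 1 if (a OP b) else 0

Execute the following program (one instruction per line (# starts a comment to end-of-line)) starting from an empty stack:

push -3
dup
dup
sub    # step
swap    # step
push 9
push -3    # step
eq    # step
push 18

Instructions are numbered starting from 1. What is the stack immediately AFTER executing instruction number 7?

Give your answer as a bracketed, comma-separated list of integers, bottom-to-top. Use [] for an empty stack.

Answer: [0, -3, 9, -3]

Derivation:
Step 1 ('push -3'): [-3]
Step 2 ('dup'): [-3, -3]
Step 3 ('dup'): [-3, -3, -3]
Step 4 ('sub'): [-3, 0]
Step 5 ('swap'): [0, -3]
Step 6 ('push 9'): [0, -3, 9]
Step 7 ('push -3'): [0, -3, 9, -3]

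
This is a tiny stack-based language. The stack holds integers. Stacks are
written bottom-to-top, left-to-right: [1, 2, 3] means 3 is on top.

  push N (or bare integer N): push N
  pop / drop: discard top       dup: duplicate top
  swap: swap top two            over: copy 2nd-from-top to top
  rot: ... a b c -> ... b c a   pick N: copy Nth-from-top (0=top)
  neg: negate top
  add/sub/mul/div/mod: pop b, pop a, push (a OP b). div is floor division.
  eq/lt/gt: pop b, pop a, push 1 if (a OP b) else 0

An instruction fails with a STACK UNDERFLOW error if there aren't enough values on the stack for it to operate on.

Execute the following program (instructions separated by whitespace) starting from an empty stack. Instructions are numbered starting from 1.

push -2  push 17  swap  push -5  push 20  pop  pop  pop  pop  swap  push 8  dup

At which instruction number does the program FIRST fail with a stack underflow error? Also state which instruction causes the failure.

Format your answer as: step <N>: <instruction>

Step 1 ('push -2'): stack = [-2], depth = 1
Step 2 ('push 17'): stack = [-2, 17], depth = 2
Step 3 ('swap'): stack = [17, -2], depth = 2
Step 4 ('push -5'): stack = [17, -2, -5], depth = 3
Step 5 ('push 20'): stack = [17, -2, -5, 20], depth = 4
Step 6 ('pop'): stack = [17, -2, -5], depth = 3
Step 7 ('pop'): stack = [17, -2], depth = 2
Step 8 ('pop'): stack = [17], depth = 1
Step 9 ('pop'): stack = [], depth = 0
Step 10 ('swap'): needs 2 value(s) but depth is 0 — STACK UNDERFLOW

Answer: step 10: swap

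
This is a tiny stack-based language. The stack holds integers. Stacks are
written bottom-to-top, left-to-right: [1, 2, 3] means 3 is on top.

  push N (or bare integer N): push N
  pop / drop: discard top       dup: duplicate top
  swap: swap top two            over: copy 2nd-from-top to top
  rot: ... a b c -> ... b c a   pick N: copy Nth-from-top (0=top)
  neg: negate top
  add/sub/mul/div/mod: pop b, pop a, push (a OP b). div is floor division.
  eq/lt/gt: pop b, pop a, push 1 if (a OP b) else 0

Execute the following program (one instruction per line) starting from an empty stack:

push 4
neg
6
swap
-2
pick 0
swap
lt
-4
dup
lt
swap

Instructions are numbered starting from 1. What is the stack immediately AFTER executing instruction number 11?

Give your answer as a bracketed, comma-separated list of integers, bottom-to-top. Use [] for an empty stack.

Answer: [6, -4, 0, 0]

Derivation:
Step 1 ('push 4'): [4]
Step 2 ('neg'): [-4]
Step 3 ('6'): [-4, 6]
Step 4 ('swap'): [6, -4]
Step 5 ('-2'): [6, -4, -2]
Step 6 ('pick 0'): [6, -4, -2, -2]
Step 7 ('swap'): [6, -4, -2, -2]
Step 8 ('lt'): [6, -4, 0]
Step 9 ('-4'): [6, -4, 0, -4]
Step 10 ('dup'): [6, -4, 0, -4, -4]
Step 11 ('lt'): [6, -4, 0, 0]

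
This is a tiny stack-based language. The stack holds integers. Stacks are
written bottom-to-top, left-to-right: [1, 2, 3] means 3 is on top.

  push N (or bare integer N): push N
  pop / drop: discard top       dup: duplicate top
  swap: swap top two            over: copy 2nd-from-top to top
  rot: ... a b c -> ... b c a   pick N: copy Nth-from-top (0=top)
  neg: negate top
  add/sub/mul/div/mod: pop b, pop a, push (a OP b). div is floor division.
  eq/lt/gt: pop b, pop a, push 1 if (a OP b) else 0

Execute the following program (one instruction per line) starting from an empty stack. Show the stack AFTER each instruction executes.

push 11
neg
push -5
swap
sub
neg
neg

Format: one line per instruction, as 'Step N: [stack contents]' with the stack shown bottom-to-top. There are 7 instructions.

Step 1: [11]
Step 2: [-11]
Step 3: [-11, -5]
Step 4: [-5, -11]
Step 5: [6]
Step 6: [-6]
Step 7: [6]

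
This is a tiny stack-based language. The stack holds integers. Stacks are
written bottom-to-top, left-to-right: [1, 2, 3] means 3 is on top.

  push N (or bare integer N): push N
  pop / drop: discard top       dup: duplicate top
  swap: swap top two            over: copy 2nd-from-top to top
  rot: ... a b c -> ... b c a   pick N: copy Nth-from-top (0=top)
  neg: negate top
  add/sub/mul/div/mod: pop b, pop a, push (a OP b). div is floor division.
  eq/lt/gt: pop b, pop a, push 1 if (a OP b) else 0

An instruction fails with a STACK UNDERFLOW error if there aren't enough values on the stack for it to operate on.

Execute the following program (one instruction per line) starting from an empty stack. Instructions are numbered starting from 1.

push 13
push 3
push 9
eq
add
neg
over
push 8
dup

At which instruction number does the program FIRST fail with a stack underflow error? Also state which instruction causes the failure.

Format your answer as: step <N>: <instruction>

Step 1 ('push 13'): stack = [13], depth = 1
Step 2 ('push 3'): stack = [13, 3], depth = 2
Step 3 ('push 9'): stack = [13, 3, 9], depth = 3
Step 4 ('eq'): stack = [13, 0], depth = 2
Step 5 ('add'): stack = [13], depth = 1
Step 6 ('neg'): stack = [-13], depth = 1
Step 7 ('over'): needs 2 value(s) but depth is 1 — STACK UNDERFLOW

Answer: step 7: over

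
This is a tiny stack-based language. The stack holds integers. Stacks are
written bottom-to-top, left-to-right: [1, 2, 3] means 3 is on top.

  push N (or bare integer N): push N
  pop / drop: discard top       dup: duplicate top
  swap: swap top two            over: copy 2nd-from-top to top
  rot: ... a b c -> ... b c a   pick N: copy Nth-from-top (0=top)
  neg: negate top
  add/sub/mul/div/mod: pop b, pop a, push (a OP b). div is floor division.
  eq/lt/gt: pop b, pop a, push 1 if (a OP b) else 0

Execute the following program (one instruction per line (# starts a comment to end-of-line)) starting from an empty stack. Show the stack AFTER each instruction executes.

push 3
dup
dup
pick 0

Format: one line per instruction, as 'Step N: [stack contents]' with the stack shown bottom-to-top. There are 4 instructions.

Step 1: [3]
Step 2: [3, 3]
Step 3: [3, 3, 3]
Step 4: [3, 3, 3, 3]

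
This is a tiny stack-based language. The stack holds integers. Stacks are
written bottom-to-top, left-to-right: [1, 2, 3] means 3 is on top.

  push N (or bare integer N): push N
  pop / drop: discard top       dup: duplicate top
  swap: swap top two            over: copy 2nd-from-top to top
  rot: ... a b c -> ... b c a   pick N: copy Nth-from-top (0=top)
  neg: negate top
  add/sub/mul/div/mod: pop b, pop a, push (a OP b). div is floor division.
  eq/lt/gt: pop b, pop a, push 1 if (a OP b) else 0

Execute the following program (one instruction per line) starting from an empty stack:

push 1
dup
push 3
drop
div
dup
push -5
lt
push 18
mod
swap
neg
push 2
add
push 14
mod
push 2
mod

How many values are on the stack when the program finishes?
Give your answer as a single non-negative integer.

After 'push 1': stack = [1] (depth 1)
After 'dup': stack = [1, 1] (depth 2)
After 'push 3': stack = [1, 1, 3] (depth 3)
After 'drop': stack = [1, 1] (depth 2)
After 'div': stack = [1] (depth 1)
After 'dup': stack = [1, 1] (depth 2)
After 'push -5': stack = [1, 1, -5] (depth 3)
After 'lt': stack = [1, 0] (depth 2)
After 'push 18': stack = [1, 0, 18] (depth 3)
After 'mod': stack = [1, 0] (depth 2)
After 'swap': stack = [0, 1] (depth 2)
After 'neg': stack = [0, -1] (depth 2)
After 'push 2': stack = [0, -1, 2] (depth 3)
After 'add': stack = [0, 1] (depth 2)
After 'push 14': stack = [0, 1, 14] (depth 3)
After 'mod': stack = [0, 1] (depth 2)
After 'push 2': stack = [0, 1, 2] (depth 3)
After 'mod': stack = [0, 1] (depth 2)

Answer: 2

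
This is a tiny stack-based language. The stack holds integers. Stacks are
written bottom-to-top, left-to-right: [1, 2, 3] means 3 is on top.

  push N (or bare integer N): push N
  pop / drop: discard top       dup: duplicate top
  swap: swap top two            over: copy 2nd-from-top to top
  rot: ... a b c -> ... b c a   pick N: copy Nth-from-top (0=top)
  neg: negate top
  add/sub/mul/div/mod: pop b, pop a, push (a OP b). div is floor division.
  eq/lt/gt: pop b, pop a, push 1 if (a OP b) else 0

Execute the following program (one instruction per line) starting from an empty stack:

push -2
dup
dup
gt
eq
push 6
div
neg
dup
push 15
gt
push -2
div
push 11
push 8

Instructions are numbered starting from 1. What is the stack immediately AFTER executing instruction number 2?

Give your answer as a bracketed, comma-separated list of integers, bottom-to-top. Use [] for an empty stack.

Step 1 ('push -2'): [-2]
Step 2 ('dup'): [-2, -2]

Answer: [-2, -2]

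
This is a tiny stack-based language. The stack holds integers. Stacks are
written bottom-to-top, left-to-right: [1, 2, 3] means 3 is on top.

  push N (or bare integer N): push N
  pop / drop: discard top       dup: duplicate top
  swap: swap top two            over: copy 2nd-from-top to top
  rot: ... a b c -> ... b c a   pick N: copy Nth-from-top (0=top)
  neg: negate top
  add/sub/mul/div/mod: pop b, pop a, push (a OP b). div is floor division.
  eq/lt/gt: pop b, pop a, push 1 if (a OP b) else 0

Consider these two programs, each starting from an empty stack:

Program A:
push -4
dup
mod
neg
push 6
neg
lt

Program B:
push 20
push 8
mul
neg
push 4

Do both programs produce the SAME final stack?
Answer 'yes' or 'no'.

Answer: no

Derivation:
Program A trace:
  After 'push -4': [-4]
  After 'dup': [-4, -4]
  After 'mod': [0]
  After 'neg': [0]
  After 'push 6': [0, 6]
  After 'neg': [0, -6]
  After 'lt': [0]
Program A final stack: [0]

Program B trace:
  After 'push 20': [20]
  After 'push 8': [20, 8]
  After 'mul': [160]
  After 'neg': [-160]
  After 'push 4': [-160, 4]
Program B final stack: [-160, 4]
Same: no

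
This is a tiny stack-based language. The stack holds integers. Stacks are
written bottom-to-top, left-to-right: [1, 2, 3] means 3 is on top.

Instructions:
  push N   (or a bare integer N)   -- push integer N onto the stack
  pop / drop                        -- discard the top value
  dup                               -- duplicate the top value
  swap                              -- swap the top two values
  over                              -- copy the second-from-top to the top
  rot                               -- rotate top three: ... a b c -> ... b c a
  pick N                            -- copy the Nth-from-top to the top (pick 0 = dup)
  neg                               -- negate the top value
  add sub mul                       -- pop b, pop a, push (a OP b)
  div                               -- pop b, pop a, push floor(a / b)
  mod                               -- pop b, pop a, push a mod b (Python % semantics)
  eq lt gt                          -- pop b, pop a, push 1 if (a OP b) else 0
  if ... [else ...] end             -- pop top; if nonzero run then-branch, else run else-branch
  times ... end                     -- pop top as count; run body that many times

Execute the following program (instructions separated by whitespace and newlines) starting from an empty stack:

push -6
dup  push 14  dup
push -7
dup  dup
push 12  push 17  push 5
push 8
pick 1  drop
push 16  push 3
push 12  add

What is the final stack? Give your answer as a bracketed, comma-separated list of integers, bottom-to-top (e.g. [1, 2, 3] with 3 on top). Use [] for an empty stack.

After 'push -6': [-6]
After 'dup': [-6, -6]
After 'push 14': [-6, -6, 14]
After 'dup': [-6, -6, 14, 14]
After 'push -7': [-6, -6, 14, 14, -7]
After 'dup': [-6, -6, 14, 14, -7, -7]
After 'dup': [-6, -6, 14, 14, -7, -7, -7]
After 'push 12': [-6, -6, 14, 14, -7, -7, -7, 12]
After 'push 17': [-6, -6, 14, 14, -7, -7, -7, 12, 17]
After 'push 5': [-6, -6, 14, 14, -7, -7, -7, 12, 17, 5]
After 'push 8': [-6, -6, 14, 14, -7, -7, -7, 12, 17, 5, 8]
After 'pick 1': [-6, -6, 14, 14, -7, -7, -7, 12, 17, 5, 8, 5]
After 'drop': [-6, -6, 14, 14, -7, -7, -7, 12, 17, 5, 8]
After 'push 16': [-6, -6, 14, 14, -7, -7, -7, 12, 17, 5, 8, 16]
After 'push 3': [-6, -6, 14, 14, -7, -7, -7, 12, 17, 5, 8, 16, 3]
After 'push 12': [-6, -6, 14, 14, -7, -7, -7, 12, 17, 5, 8, 16, 3, 12]
After 'add': [-6, -6, 14, 14, -7, -7, -7, 12, 17, 5, 8, 16, 15]

Answer: [-6, -6, 14, 14, -7, -7, -7, 12, 17, 5, 8, 16, 15]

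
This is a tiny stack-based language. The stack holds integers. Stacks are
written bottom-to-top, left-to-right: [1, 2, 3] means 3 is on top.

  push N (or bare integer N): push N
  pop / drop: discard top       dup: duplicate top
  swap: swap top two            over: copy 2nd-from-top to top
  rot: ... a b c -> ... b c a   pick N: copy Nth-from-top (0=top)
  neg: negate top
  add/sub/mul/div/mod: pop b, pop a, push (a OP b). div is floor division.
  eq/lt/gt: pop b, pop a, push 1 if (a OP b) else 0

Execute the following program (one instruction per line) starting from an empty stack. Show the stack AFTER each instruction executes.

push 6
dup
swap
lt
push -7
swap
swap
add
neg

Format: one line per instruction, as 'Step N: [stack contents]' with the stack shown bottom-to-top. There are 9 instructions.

Step 1: [6]
Step 2: [6, 6]
Step 3: [6, 6]
Step 4: [0]
Step 5: [0, -7]
Step 6: [-7, 0]
Step 7: [0, -7]
Step 8: [-7]
Step 9: [7]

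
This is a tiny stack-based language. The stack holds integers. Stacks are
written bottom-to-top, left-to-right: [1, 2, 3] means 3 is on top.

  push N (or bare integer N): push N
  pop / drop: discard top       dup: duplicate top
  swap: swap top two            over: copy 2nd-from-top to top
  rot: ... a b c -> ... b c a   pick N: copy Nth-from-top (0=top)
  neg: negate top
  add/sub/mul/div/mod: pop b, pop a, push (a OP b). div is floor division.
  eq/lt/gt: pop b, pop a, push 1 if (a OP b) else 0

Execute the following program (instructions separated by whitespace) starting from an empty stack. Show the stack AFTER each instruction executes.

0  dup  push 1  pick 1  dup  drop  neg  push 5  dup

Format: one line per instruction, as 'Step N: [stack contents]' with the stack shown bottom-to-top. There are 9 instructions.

Step 1: [0]
Step 2: [0, 0]
Step 3: [0, 0, 1]
Step 4: [0, 0, 1, 0]
Step 5: [0, 0, 1, 0, 0]
Step 6: [0, 0, 1, 0]
Step 7: [0, 0, 1, 0]
Step 8: [0, 0, 1, 0, 5]
Step 9: [0, 0, 1, 0, 5, 5]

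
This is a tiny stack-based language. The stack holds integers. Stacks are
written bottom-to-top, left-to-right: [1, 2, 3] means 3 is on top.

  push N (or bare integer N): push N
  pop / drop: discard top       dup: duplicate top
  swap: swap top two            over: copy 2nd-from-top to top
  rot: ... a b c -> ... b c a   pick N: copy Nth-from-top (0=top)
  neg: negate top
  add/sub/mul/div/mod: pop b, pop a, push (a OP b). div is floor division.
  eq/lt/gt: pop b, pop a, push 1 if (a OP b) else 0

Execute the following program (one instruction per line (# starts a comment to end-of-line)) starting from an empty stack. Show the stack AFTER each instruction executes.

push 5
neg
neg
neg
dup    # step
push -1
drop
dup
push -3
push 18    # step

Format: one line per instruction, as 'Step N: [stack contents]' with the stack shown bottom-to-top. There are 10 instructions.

Step 1: [5]
Step 2: [-5]
Step 3: [5]
Step 4: [-5]
Step 5: [-5, -5]
Step 6: [-5, -5, -1]
Step 7: [-5, -5]
Step 8: [-5, -5, -5]
Step 9: [-5, -5, -5, -3]
Step 10: [-5, -5, -5, -3, 18]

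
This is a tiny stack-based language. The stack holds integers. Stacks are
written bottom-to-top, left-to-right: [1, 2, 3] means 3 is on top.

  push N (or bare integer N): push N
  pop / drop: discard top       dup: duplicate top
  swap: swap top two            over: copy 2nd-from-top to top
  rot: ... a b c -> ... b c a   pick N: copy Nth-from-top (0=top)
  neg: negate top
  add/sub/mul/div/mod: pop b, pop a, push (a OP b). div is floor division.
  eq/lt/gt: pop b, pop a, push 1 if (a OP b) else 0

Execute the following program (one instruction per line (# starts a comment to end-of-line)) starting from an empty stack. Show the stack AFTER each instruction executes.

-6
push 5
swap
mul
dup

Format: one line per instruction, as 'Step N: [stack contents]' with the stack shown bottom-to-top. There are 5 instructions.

Step 1: [-6]
Step 2: [-6, 5]
Step 3: [5, -6]
Step 4: [-30]
Step 5: [-30, -30]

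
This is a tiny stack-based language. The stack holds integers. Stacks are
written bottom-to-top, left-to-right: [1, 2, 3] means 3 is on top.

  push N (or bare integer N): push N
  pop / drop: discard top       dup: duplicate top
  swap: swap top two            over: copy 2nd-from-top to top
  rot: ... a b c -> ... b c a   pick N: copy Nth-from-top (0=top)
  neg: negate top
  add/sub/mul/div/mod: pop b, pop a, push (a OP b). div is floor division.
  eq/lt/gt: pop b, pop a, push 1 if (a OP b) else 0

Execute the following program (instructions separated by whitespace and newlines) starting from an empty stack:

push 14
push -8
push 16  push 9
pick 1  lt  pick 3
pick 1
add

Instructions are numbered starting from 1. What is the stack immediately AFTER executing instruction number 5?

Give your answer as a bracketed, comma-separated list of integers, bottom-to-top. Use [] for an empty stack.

Answer: [14, -8, 16, 9, 16]

Derivation:
Step 1 ('push 14'): [14]
Step 2 ('push -8'): [14, -8]
Step 3 ('push 16'): [14, -8, 16]
Step 4 ('push 9'): [14, -8, 16, 9]
Step 5 ('pick 1'): [14, -8, 16, 9, 16]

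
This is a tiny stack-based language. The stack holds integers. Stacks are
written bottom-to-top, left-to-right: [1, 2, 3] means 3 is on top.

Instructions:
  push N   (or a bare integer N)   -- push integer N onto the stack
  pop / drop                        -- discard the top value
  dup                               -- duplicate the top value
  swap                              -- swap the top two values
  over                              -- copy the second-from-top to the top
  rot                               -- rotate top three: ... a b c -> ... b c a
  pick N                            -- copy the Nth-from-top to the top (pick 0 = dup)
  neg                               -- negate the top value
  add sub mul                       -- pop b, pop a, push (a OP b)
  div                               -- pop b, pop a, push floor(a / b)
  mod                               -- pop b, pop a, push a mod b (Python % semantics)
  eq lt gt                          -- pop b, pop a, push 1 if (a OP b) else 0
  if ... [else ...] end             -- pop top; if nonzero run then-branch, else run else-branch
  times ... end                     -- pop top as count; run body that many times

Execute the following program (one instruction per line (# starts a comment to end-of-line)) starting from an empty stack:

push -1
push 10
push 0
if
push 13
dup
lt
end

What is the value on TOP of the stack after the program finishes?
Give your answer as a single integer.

Answer: 10

Derivation:
After 'push -1': [-1]
After 'push 10': [-1, 10]
After 'push 0': [-1, 10, 0]
After 'if': [-1, 10]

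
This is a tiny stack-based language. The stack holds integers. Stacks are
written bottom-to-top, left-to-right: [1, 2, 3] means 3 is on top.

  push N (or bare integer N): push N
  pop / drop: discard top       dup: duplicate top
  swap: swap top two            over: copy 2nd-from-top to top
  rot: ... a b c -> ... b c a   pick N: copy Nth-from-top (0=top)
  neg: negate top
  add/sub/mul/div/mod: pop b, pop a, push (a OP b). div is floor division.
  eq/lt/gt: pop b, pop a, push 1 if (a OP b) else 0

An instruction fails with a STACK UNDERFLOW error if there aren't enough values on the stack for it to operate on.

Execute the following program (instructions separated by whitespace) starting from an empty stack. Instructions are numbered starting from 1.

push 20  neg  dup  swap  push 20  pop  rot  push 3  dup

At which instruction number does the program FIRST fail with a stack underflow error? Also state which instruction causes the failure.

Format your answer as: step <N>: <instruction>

Step 1 ('push 20'): stack = [20], depth = 1
Step 2 ('neg'): stack = [-20], depth = 1
Step 3 ('dup'): stack = [-20, -20], depth = 2
Step 4 ('swap'): stack = [-20, -20], depth = 2
Step 5 ('push 20'): stack = [-20, -20, 20], depth = 3
Step 6 ('pop'): stack = [-20, -20], depth = 2
Step 7 ('rot'): needs 3 value(s) but depth is 2 — STACK UNDERFLOW

Answer: step 7: rot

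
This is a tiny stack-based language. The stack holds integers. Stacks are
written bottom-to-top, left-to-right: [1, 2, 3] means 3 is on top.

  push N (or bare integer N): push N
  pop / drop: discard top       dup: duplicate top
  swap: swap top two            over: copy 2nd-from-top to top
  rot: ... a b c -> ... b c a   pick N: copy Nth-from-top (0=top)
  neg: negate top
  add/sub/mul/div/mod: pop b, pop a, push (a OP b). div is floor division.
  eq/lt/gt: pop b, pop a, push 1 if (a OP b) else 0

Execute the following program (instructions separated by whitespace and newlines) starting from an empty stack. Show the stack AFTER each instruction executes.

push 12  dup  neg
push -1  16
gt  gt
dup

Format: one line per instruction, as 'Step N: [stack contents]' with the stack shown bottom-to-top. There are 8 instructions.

Step 1: [12]
Step 2: [12, 12]
Step 3: [12, -12]
Step 4: [12, -12, -1]
Step 5: [12, -12, -1, 16]
Step 6: [12, -12, 0]
Step 7: [12, 0]
Step 8: [12, 0, 0]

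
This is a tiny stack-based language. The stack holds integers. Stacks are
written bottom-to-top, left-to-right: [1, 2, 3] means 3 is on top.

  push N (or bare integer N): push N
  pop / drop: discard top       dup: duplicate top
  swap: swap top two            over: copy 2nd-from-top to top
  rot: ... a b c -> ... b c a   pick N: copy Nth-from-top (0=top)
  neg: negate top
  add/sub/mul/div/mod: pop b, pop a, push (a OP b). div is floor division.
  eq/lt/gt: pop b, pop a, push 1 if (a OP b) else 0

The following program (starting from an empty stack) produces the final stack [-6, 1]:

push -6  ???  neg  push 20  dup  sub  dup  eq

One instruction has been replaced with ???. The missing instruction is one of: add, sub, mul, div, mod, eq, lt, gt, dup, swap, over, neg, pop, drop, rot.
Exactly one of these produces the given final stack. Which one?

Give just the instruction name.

Answer: neg

Derivation:
Stack before ???: [-6]
Stack after ???:  [6]
The instruction that transforms [-6] -> [6] is: neg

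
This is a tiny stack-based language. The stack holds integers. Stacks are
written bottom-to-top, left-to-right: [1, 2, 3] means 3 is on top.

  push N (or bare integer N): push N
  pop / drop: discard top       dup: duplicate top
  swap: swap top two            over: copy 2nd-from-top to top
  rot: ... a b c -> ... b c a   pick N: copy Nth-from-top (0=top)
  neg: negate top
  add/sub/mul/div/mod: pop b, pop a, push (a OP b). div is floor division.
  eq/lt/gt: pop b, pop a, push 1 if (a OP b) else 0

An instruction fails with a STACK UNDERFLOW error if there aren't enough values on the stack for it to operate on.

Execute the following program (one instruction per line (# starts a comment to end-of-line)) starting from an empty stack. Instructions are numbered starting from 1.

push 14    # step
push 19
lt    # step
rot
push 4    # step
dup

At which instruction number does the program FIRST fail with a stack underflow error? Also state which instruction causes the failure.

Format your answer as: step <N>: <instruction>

Answer: step 4: rot

Derivation:
Step 1 ('push 14'): stack = [14], depth = 1
Step 2 ('push 19'): stack = [14, 19], depth = 2
Step 3 ('lt'): stack = [1], depth = 1
Step 4 ('rot'): needs 3 value(s) but depth is 1 — STACK UNDERFLOW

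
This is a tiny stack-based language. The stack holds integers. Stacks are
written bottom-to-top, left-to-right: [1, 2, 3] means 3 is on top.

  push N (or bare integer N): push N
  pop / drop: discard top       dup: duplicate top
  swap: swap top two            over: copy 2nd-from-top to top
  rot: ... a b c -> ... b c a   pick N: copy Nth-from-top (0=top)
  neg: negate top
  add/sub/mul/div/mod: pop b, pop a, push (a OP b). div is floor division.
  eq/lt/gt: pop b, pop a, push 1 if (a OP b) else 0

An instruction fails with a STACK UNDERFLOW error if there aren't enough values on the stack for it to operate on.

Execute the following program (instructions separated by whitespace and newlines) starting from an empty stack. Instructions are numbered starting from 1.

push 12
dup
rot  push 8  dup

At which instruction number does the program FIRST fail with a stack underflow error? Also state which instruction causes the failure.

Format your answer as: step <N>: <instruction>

Answer: step 3: rot

Derivation:
Step 1 ('push 12'): stack = [12], depth = 1
Step 2 ('dup'): stack = [12, 12], depth = 2
Step 3 ('rot'): needs 3 value(s) but depth is 2 — STACK UNDERFLOW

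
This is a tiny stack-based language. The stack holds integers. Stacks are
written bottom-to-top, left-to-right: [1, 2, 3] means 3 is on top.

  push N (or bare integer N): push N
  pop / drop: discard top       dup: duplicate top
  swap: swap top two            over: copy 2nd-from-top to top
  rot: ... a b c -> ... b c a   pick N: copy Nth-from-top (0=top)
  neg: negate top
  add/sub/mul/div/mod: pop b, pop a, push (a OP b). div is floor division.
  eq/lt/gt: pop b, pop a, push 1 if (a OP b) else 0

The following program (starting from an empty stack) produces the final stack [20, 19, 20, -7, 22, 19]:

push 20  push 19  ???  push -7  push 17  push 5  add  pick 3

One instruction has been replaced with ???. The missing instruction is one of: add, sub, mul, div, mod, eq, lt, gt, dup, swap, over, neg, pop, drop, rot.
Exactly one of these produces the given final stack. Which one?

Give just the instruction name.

Stack before ???: [20, 19]
Stack after ???:  [20, 19, 20]
The instruction that transforms [20, 19] -> [20, 19, 20] is: over

Answer: over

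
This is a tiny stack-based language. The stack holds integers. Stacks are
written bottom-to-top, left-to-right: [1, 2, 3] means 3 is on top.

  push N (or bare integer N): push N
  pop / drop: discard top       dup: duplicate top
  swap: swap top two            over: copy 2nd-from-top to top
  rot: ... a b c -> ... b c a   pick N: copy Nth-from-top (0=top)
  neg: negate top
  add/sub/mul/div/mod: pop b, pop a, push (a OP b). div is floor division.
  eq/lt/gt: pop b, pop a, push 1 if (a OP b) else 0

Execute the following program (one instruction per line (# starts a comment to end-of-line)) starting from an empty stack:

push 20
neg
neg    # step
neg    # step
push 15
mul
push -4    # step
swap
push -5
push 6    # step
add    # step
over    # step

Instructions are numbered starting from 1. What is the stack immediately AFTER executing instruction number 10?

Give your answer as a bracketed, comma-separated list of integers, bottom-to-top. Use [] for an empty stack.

Step 1 ('push 20'): [20]
Step 2 ('neg'): [-20]
Step 3 ('neg'): [20]
Step 4 ('neg'): [-20]
Step 5 ('push 15'): [-20, 15]
Step 6 ('mul'): [-300]
Step 7 ('push -4'): [-300, -4]
Step 8 ('swap'): [-4, -300]
Step 9 ('push -5'): [-4, -300, -5]
Step 10 ('push 6'): [-4, -300, -5, 6]

Answer: [-4, -300, -5, 6]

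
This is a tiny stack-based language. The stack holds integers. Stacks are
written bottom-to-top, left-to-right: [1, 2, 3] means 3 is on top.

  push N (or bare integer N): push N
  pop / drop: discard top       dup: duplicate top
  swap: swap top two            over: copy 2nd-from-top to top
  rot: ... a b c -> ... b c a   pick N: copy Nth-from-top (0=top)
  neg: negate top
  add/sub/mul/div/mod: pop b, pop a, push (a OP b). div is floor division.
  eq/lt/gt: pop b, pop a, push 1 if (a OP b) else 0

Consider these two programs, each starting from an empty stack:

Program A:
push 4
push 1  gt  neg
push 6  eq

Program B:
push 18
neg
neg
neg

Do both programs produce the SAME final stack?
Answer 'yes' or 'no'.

Answer: no

Derivation:
Program A trace:
  After 'push 4': [4]
  After 'push 1': [4, 1]
  After 'gt': [1]
  After 'neg': [-1]
  After 'push 6': [-1, 6]
  After 'eq': [0]
Program A final stack: [0]

Program B trace:
  After 'push 18': [18]
  After 'neg': [-18]
  After 'neg': [18]
  After 'neg': [-18]
Program B final stack: [-18]
Same: no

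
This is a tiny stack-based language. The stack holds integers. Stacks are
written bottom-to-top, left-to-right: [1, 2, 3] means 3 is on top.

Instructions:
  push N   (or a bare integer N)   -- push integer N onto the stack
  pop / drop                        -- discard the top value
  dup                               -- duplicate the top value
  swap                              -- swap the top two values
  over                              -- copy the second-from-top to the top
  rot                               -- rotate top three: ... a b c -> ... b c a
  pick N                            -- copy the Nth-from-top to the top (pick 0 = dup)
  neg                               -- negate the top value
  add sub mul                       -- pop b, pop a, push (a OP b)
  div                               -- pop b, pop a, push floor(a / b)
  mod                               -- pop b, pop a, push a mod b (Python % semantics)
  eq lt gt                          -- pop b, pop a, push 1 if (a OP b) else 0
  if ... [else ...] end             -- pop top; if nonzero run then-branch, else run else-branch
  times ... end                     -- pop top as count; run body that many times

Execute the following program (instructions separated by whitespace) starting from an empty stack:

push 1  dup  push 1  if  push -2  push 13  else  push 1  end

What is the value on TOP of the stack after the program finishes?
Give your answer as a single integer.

Answer: 13

Derivation:
After 'push 1': [1]
After 'dup': [1, 1]
After 'push 1': [1, 1, 1]
After 'if': [1, 1]
After 'push -2': [1, 1, -2]
After 'push 13': [1, 1, -2, 13]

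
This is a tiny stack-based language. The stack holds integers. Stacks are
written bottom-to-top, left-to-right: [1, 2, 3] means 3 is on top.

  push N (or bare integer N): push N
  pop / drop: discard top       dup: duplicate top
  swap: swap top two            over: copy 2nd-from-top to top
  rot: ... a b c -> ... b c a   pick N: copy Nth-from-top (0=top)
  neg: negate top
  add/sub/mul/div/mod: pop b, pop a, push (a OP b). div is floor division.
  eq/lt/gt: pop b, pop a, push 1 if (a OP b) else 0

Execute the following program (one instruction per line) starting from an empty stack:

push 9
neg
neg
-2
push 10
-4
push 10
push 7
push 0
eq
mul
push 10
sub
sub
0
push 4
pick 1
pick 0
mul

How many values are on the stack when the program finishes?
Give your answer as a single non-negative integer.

Answer: 7

Derivation:
After 'push 9': stack = [9] (depth 1)
After 'neg': stack = [-9] (depth 1)
After 'neg': stack = [9] (depth 1)
After 'push -2': stack = [9, -2] (depth 2)
After 'push 10': stack = [9, -2, 10] (depth 3)
After 'push -4': stack = [9, -2, 10, -4] (depth 4)
After 'push 10': stack = [9, -2, 10, -4, 10] (depth 5)
After 'push 7': stack = [9, -2, 10, -4, 10, 7] (depth 6)
After 'push 0': stack = [9, -2, 10, -4, 10, 7, 0] (depth 7)
After 'eq': stack = [9, -2, 10, -4, 10, 0] (depth 6)
After 'mul': stack = [9, -2, 10, -4, 0] (depth 5)
After 'push 10': stack = [9, -2, 10, -4, 0, 10] (depth 6)
After 'sub': stack = [9, -2, 10, -4, -10] (depth 5)
After 'sub': stack = [9, -2, 10, 6] (depth 4)
After 'push 0': stack = [9, -2, 10, 6, 0] (depth 5)
After 'push 4': stack = [9, -2, 10, 6, 0, 4] (depth 6)
After 'pick 1': stack = [9, -2, 10, 6, 0, 4, 0] (depth 7)
After 'pick 0': stack = [9, -2, 10, 6, 0, 4, 0, 0] (depth 8)
After 'mul': stack = [9, -2, 10, 6, 0, 4, 0] (depth 7)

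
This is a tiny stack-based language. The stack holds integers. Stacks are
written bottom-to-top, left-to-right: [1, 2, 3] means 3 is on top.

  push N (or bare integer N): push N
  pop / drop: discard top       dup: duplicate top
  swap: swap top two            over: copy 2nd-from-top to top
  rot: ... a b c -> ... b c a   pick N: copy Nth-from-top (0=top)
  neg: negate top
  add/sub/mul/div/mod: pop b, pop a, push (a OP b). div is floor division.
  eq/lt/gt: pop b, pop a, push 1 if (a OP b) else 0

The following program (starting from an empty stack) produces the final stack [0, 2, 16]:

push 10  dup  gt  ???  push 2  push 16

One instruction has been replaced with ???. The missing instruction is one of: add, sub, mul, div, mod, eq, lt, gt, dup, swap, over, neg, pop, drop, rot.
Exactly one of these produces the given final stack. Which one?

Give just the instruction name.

Stack before ???: [0]
Stack after ???:  [0]
The instruction that transforms [0] -> [0] is: neg

Answer: neg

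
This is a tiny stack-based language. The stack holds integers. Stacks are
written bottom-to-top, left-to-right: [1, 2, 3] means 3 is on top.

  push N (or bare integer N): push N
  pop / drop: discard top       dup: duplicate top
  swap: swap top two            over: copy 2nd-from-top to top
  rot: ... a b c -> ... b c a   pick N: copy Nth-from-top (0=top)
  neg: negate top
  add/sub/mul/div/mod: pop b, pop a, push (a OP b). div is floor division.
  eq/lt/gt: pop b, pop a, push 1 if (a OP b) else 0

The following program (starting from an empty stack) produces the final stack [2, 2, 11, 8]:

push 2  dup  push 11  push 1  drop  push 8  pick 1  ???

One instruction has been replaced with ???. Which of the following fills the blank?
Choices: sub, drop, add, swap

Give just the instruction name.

Stack before ???: [2, 2, 11, 8, 11]
Stack after ???:  [2, 2, 11, 8]
Checking each choice:
  sub: produces [2, 2, 11, -3]
  drop: MATCH
  add: produces [2, 2, 11, 19]
  swap: produces [2, 2, 11, 11, 8]


Answer: drop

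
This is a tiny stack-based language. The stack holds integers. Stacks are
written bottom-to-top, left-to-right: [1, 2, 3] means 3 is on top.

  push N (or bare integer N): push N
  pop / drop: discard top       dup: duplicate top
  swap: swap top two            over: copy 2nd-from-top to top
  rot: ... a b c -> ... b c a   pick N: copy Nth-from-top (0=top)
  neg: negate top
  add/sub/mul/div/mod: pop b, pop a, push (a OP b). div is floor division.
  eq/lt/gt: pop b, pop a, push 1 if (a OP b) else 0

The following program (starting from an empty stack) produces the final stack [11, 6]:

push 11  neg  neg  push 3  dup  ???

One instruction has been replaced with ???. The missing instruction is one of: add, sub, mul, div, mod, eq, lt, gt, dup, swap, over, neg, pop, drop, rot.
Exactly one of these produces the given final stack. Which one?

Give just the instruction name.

Stack before ???: [11, 3, 3]
Stack after ???:  [11, 6]
The instruction that transforms [11, 3, 3] -> [11, 6] is: add

Answer: add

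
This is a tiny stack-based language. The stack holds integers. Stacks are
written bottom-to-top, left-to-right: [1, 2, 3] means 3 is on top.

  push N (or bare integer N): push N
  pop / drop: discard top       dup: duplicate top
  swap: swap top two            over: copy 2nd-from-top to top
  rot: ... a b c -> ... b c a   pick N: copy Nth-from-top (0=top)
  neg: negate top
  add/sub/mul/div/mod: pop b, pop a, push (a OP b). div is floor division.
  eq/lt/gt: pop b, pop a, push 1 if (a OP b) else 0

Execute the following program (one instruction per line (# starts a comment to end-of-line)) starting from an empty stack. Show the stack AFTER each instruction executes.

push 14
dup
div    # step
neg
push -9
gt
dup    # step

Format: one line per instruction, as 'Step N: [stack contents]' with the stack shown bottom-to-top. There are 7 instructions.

Step 1: [14]
Step 2: [14, 14]
Step 3: [1]
Step 4: [-1]
Step 5: [-1, -9]
Step 6: [1]
Step 7: [1, 1]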